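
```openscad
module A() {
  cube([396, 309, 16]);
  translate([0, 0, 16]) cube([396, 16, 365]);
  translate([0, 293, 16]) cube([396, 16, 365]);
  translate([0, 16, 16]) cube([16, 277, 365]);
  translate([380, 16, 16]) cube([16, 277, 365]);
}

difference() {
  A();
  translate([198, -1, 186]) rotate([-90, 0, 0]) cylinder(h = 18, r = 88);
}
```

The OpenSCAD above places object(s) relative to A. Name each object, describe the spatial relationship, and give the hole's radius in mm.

The subtracted cylinder has r = 88 mm.

A is an open box. The open box has a circular hole through its front wall. The hole's radius is 88 mm.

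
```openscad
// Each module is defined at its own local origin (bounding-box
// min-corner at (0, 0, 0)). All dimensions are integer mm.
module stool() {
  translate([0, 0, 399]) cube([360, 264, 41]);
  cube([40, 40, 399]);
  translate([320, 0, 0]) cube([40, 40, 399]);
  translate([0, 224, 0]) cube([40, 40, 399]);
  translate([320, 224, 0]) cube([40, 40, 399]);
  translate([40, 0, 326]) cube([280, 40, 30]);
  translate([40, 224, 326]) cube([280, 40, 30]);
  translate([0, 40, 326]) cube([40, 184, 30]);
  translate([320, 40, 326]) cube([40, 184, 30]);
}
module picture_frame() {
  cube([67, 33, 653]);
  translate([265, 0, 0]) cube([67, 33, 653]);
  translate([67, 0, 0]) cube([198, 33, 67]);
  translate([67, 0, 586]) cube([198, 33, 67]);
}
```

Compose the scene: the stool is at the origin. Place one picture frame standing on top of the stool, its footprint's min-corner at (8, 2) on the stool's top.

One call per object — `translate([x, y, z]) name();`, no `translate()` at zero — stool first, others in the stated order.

stool();
translate([8, 2, 440]) picture_frame();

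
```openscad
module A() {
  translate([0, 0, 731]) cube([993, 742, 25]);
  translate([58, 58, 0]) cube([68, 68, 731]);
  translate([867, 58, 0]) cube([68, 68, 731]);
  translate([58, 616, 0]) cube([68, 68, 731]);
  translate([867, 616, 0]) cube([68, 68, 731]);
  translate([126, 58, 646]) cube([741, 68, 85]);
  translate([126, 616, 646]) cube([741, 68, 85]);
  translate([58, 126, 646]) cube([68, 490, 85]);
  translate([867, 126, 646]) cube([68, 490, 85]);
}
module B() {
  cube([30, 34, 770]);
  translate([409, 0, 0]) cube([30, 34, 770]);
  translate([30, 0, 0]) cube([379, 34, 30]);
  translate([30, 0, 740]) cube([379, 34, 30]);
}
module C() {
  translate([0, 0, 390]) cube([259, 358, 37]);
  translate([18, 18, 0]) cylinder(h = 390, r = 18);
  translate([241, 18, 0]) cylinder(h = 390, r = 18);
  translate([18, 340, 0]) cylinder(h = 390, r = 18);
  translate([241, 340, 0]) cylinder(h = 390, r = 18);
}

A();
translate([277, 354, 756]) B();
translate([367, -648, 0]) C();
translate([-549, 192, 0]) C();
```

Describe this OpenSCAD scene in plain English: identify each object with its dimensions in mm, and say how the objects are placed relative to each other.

A is a table with a 993×742 mm rectangular top, 25 mm thick, top surface at z = 756 mm, supported by four 68×68 mm square legs, each inset 58 mm from the nearest pair of top edges, running from the floor. Four apron rails, 68 mm thick and 85 mm tall, run between adjacent legs with their top edges flush with the underside of the top and their outer faces flush with the legs' outer faces.

B is a picture frame with a 379×710 mm rectangular opening (x by z) and a uniform 30 mm border on every side. Frame depth is 34 mm along y. It is built from two vertical stiles running the full outside height and two horizontal rails spanning the gap between the stiles.

C is a four-legged stool. The seat is 259×358 mm, 37 mm thick, top at z = 427 mm. It stands on four round legs, each 36 mm in diameter, from z = 0 to the seat underside, each leg's axis is inset half a diameter from the nearest pair of seat edges (so the leg's bounding box is flush with the corner).

The picture frame is on top of the table, centred. Two stools sit around the table at the −y, −x sides.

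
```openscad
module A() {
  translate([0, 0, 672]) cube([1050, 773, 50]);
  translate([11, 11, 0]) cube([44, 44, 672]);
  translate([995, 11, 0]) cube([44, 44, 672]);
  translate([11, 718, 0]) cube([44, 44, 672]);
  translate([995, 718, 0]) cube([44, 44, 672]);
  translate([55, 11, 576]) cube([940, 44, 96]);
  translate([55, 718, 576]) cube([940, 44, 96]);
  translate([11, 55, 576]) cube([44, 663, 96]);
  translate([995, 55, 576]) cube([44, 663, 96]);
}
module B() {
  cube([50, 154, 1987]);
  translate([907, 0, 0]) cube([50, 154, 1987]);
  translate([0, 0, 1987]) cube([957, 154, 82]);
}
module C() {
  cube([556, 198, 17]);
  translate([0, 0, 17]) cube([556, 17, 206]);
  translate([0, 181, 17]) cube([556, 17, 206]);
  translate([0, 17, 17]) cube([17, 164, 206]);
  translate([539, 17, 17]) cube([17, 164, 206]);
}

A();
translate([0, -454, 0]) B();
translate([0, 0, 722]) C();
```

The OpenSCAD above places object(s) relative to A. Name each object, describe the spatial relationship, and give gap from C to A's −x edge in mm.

The open box's min-x is at 0; the table's min-x is 0; gap = 0 mm.

A is a table. B is a door frame. C is an open box. The door frame is on the floor beside the table on its −y side. The open box is on top of the table. The gap from the open box to the table's −x edge is 0 mm.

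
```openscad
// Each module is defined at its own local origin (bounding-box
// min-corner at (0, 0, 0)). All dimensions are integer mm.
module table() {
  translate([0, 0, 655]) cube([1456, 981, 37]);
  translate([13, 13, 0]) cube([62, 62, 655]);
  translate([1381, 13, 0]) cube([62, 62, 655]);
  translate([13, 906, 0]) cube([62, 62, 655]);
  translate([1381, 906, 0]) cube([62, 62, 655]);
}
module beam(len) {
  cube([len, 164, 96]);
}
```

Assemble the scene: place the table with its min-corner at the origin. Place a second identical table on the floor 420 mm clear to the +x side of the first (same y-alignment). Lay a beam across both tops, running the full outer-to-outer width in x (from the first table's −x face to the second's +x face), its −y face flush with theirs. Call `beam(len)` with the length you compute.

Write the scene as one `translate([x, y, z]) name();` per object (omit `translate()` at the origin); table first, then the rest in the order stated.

table();
translate([1876, 0, 0]) table();
translate([0, 0, 692]) beam(3332);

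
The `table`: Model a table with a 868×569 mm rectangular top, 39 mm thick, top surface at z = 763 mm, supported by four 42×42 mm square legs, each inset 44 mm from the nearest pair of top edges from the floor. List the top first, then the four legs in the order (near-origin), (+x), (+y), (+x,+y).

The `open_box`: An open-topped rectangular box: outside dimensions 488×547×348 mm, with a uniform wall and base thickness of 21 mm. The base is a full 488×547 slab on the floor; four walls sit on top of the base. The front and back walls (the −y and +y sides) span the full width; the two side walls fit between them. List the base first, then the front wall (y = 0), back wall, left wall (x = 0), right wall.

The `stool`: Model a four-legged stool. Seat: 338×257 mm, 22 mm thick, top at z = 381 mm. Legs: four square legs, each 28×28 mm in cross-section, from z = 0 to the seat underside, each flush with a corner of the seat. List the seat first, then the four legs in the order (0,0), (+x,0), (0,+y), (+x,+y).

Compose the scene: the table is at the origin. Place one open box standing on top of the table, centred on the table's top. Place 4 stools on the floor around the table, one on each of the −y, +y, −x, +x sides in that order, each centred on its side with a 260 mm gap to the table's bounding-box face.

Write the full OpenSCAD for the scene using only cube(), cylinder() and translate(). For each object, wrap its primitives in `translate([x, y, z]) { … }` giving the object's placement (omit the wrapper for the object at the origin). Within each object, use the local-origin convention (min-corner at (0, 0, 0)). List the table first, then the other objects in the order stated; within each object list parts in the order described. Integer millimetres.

translate([0, 0, 724]) cube([868, 569, 39]);
translate([44, 44, 0]) cube([42, 42, 724]);
translate([782, 44, 0]) cube([42, 42, 724]);
translate([44, 483, 0]) cube([42, 42, 724]);
translate([782, 483, 0]) cube([42, 42, 724]);
translate([190, 11, 763]) {
  cube([488, 547, 21]);
  translate([0, 0, 21]) cube([488, 21, 327]);
  translate([0, 526, 21]) cube([488, 21, 327]);
  translate([0, 21, 21]) cube([21, 505, 327]);
  translate([467, 21, 21]) cube([21, 505, 327]);
}
translate([265, -517, 0]) {
  translate([0, 0, 359]) cube([338, 257, 22]);
  cube([28, 28, 359]);
  translate([310, 0, 0]) cube([28, 28, 359]);
  translate([0, 229, 0]) cube([28, 28, 359]);
  translate([310, 229, 0]) cube([28, 28, 359]);
}
translate([265, 829, 0]) {
  translate([0, 0, 359]) cube([338, 257, 22]);
  cube([28, 28, 359]);
  translate([310, 0, 0]) cube([28, 28, 359]);
  translate([0, 229, 0]) cube([28, 28, 359]);
  translate([310, 229, 0]) cube([28, 28, 359]);
}
translate([-598, 156, 0]) {
  translate([0, 0, 359]) cube([338, 257, 22]);
  cube([28, 28, 359]);
  translate([310, 0, 0]) cube([28, 28, 359]);
  translate([0, 229, 0]) cube([28, 28, 359]);
  translate([310, 229, 0]) cube([28, 28, 359]);
}
translate([1128, 156, 0]) {
  translate([0, 0, 359]) cube([338, 257, 22]);
  cube([28, 28, 359]);
  translate([310, 0, 0]) cube([28, 28, 359]);
  translate([0, 229, 0]) cube([28, 28, 359]);
  translate([310, 229, 0]) cube([28, 28, 359]);
}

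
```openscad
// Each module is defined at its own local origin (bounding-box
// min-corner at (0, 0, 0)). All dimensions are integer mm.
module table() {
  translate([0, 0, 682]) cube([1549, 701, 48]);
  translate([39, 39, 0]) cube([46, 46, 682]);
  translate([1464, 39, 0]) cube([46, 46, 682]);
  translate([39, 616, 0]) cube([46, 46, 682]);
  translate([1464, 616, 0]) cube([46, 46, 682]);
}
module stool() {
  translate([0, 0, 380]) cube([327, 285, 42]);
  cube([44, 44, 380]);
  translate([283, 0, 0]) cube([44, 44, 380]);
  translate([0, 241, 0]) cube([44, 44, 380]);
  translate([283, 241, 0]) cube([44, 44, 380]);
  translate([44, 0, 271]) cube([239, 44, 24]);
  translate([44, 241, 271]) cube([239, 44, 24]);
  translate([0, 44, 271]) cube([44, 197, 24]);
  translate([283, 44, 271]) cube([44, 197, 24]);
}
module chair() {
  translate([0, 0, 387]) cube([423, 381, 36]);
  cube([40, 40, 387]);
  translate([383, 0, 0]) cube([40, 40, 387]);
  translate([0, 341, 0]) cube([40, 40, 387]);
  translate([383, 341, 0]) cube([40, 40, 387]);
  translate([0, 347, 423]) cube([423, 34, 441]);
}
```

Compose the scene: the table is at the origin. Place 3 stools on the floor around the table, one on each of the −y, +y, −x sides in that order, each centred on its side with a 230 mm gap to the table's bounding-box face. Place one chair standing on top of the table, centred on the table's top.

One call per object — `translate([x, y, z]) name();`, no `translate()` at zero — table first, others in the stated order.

table();
translate([611, -515, 0]) stool();
translate([611, 931, 0]) stool();
translate([-557, 208, 0]) stool();
translate([563, 160, 730]) chair();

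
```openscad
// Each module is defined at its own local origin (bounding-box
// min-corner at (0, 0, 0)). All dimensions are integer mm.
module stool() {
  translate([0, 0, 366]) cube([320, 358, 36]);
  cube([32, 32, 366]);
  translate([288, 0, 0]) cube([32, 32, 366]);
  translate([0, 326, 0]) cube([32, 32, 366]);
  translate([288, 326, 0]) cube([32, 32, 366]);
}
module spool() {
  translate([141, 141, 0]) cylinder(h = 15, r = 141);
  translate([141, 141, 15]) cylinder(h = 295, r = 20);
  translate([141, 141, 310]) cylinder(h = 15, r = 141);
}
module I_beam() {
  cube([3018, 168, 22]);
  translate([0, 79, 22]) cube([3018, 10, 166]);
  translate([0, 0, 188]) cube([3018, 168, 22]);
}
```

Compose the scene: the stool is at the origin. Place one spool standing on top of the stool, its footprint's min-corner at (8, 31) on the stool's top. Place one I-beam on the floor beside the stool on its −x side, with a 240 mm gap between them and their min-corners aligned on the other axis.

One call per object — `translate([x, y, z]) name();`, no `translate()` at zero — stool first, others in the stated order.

stool();
translate([8, 31, 402]) spool();
translate([-3258, 0, 0]) I_beam();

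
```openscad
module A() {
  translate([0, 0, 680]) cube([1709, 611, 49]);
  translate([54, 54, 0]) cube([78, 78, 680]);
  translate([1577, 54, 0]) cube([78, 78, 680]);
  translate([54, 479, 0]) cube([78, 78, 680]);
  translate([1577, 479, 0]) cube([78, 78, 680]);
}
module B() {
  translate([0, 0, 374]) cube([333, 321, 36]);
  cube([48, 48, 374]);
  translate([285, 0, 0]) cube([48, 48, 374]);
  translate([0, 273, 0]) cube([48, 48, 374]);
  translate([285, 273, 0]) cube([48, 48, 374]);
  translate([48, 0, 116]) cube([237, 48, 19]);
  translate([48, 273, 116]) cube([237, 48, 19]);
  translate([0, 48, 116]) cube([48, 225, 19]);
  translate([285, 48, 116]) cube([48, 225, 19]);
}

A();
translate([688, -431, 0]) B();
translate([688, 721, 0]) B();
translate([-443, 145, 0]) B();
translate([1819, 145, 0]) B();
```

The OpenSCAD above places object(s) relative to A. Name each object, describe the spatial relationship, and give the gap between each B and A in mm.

A is a table. B is a stool. Four stools sit around the table at the −y, +y, −x, +x sides. The gap between each stool and the table is 110 mm.

Each stool's nearest face is 110 mm from the table's bounding box.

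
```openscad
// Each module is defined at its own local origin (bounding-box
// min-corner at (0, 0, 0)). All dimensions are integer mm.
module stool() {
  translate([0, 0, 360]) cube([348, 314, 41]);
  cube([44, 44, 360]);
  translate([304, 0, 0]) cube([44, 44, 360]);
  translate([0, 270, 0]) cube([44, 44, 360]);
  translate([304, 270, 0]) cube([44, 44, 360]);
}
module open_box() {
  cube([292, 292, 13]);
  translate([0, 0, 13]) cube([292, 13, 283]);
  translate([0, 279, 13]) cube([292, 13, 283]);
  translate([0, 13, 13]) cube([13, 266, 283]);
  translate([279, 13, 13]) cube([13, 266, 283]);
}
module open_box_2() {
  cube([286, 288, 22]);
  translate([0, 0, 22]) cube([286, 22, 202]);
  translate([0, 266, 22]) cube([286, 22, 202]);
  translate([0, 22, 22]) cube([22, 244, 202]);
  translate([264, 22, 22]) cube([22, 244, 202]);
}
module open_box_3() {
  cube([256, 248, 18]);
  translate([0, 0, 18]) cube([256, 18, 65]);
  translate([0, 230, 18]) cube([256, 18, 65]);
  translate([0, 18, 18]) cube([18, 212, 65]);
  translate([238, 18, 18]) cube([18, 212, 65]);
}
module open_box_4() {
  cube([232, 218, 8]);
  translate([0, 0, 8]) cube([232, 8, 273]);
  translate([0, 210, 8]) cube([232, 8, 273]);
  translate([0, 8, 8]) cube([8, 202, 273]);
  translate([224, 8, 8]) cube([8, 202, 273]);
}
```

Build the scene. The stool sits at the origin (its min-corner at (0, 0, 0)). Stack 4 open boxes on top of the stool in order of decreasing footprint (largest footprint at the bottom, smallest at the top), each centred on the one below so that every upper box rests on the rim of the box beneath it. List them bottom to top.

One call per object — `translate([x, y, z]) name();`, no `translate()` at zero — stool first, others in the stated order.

stool();
translate([28, 11, 401]) open_box();
translate([31, 13, 697]) open_box_2();
translate([46, 33, 921]) open_box_3();
translate([58, 48, 1004]) open_box_4();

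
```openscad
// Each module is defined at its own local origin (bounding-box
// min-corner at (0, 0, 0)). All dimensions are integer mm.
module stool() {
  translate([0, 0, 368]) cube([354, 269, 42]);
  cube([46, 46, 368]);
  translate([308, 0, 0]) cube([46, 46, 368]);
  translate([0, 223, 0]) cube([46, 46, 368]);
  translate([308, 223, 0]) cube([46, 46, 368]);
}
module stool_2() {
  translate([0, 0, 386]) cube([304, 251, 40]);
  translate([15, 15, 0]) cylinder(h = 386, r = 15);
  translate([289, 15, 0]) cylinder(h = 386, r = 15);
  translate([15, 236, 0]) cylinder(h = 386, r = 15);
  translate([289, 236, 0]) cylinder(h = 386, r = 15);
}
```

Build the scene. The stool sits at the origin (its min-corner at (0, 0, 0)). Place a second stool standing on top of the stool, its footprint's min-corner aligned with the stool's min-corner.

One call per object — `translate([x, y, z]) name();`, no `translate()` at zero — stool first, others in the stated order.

stool();
translate([0, 0, 410]) stool_2();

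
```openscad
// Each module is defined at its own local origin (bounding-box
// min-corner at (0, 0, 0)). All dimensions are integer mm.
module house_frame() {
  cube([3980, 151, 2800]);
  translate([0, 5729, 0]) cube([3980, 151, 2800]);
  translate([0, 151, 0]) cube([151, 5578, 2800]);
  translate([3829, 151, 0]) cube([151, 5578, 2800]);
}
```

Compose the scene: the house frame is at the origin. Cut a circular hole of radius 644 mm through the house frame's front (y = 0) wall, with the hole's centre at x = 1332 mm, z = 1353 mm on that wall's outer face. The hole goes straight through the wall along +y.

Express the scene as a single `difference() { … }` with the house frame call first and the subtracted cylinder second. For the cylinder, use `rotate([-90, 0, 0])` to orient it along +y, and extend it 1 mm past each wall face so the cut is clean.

difference() {
  house_frame();
  translate([1332, -1, 1353]) rotate([-90, 0, 0]) cylinder(h = 153, r = 644);
}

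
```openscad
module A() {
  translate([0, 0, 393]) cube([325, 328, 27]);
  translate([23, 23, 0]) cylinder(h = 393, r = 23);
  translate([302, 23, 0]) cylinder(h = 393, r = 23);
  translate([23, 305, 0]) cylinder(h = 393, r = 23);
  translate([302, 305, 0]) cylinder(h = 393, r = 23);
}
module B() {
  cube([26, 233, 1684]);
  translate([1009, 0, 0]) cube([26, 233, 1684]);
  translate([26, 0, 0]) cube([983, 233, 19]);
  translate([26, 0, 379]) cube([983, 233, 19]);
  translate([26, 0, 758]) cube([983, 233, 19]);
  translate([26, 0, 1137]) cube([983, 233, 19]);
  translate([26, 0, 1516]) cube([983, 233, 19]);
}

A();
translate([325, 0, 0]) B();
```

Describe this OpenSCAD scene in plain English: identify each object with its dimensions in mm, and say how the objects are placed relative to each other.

A is a four-legged stool. The seat is 325×328 mm, 27 mm thick, top at z = 420 mm. It stands on four round legs, each 46 mm in diameter, from z = 0 to the seat underside, each leg's axis is inset half a diameter from the nearest pair of seat edges (so the leg's bounding box is flush with the corner).

B is an open bookshelf. Two side panels, each 26 mm thick, 233 mm deep and 1684 mm tall, stand 1035 mm apart (outside-to-outside). Between them sit 5 shelves, each 19 mm thick and 233 mm deep, spanning the full gap between the sides. The bottom shelf rests on the floor (its underside at z = 0) and the clear gap between one shelf's top and the next shelf's underside is 360 mm.

The bookshelf is against the stool's +x side, with their −y faces flush.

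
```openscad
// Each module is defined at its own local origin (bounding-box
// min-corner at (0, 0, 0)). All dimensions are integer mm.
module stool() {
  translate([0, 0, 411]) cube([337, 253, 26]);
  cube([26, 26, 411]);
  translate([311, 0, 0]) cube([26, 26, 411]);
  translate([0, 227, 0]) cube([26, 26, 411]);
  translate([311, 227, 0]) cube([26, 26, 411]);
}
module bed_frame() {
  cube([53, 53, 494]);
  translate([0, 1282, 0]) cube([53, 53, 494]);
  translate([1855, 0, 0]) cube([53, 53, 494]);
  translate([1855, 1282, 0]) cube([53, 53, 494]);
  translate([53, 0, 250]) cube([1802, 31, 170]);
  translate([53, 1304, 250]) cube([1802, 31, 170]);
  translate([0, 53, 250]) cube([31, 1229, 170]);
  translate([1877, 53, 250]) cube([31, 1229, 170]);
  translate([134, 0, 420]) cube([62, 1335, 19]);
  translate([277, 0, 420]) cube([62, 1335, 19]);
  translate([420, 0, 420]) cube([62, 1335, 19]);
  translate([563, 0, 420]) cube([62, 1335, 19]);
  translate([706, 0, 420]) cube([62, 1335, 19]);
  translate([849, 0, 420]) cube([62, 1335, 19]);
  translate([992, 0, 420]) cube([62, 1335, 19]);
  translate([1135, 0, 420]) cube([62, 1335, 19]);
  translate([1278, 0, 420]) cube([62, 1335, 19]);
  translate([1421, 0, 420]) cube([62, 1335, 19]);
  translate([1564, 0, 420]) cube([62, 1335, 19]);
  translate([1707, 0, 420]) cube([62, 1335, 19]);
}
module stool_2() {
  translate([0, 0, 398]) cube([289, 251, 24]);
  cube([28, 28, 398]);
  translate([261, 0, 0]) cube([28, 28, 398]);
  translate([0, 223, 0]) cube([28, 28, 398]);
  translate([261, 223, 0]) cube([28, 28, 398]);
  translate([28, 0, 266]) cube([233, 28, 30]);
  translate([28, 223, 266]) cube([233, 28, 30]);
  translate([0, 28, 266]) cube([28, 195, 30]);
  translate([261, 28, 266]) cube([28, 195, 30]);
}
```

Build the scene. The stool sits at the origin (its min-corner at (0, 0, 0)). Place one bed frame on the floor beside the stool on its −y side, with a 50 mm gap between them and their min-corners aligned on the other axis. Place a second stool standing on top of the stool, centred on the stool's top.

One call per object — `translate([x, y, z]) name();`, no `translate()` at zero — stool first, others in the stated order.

stool();
translate([0, -1385, 0]) bed_frame();
translate([24, 1, 437]) stool_2();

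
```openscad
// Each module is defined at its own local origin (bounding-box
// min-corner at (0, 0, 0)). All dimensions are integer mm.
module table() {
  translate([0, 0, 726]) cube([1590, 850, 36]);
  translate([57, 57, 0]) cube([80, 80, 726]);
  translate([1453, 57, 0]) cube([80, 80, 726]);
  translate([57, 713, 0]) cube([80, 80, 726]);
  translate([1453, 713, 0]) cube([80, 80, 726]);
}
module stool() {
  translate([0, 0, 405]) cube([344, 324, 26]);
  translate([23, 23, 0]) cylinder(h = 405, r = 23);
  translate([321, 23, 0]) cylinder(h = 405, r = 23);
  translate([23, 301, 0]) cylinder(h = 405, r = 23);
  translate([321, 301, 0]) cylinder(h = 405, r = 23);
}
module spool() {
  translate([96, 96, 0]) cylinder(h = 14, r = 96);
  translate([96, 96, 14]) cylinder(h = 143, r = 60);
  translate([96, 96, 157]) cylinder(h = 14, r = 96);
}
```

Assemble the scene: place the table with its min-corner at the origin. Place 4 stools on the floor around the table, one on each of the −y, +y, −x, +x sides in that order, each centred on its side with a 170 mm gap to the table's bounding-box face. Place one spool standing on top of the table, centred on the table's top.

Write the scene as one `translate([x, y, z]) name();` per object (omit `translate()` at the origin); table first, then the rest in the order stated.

table();
translate([623, -494, 0]) stool();
translate([623, 1020, 0]) stool();
translate([-514, 263, 0]) stool();
translate([1760, 263, 0]) stool();
translate([699, 329, 762]) spool();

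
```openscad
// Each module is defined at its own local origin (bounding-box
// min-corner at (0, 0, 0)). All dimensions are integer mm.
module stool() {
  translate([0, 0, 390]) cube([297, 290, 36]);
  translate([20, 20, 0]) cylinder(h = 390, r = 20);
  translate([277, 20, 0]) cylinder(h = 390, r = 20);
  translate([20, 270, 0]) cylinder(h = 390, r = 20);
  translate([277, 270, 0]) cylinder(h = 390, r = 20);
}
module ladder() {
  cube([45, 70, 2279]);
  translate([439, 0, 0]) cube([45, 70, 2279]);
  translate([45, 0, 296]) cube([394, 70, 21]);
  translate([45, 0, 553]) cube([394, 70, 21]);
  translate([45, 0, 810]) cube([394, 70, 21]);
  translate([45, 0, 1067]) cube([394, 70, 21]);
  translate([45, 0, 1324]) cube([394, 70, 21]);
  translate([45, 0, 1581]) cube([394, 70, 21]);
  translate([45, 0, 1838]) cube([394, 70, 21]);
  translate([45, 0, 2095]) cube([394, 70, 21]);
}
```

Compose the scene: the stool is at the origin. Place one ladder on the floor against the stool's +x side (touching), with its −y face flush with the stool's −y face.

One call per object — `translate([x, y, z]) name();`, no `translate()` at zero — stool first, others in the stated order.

stool();
translate([297, 0, 0]) ladder();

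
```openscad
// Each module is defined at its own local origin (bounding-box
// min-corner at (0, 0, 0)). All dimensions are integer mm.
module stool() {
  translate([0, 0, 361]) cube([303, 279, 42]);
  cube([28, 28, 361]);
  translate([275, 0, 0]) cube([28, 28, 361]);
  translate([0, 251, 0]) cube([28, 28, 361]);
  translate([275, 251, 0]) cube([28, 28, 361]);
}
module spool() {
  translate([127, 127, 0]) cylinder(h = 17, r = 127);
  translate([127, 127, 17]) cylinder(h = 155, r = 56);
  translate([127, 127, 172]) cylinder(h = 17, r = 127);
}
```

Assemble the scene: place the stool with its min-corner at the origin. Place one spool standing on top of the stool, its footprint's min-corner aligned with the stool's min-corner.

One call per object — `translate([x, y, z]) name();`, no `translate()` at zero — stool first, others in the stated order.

stool();
translate([0, 0, 403]) spool();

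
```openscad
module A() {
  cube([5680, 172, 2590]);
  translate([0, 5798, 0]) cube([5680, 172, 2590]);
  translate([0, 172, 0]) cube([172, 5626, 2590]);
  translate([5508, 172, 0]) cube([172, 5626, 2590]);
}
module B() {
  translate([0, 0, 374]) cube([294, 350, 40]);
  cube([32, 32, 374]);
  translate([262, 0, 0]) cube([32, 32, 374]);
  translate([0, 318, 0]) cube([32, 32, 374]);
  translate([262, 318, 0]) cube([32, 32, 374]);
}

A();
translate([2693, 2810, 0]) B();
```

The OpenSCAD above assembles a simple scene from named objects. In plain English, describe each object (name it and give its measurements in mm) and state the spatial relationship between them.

A is the wall frame of a small rectangular building: four walls, each 2590 mm tall and 172 mm thick, enclosing a footprint 5680 mm (x) by 5970 mm (y) outside-to-outside, with no floor or roof. The front and back walls (the −y and +y sides) span the full width; the two side walls fit between them.

B is a four-legged stool. The seat is a 294×350×40 mm slab whose top surface is at z = 414 mm; four square legs, each 32×32 mm in cross-section, run from the floor (z = 0) to the underside of the seat, each flush with a corner of the seat.

The stool sits inside the house frame, centred.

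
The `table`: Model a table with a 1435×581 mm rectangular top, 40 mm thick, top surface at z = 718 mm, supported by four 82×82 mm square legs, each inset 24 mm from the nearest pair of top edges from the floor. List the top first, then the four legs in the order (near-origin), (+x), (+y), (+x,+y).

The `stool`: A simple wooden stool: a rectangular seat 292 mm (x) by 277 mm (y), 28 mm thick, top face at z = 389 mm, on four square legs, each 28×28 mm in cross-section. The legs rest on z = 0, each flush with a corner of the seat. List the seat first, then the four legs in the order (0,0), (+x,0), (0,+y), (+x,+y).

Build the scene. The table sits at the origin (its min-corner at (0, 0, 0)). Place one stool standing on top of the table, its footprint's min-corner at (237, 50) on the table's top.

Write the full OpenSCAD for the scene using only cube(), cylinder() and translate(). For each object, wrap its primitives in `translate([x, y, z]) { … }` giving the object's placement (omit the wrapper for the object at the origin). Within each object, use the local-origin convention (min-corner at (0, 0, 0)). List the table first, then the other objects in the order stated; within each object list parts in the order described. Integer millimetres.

translate([0, 0, 678]) cube([1435, 581, 40]);
translate([24, 24, 0]) cube([82, 82, 678]);
translate([1329, 24, 0]) cube([82, 82, 678]);
translate([24, 475, 0]) cube([82, 82, 678]);
translate([1329, 475, 0]) cube([82, 82, 678]);
translate([237, 50, 718]) {
  translate([0, 0, 361]) cube([292, 277, 28]);
  cube([28, 28, 361]);
  translate([264, 0, 0]) cube([28, 28, 361]);
  translate([0, 249, 0]) cube([28, 28, 361]);
  translate([264, 249, 0]) cube([28, 28, 361]);
}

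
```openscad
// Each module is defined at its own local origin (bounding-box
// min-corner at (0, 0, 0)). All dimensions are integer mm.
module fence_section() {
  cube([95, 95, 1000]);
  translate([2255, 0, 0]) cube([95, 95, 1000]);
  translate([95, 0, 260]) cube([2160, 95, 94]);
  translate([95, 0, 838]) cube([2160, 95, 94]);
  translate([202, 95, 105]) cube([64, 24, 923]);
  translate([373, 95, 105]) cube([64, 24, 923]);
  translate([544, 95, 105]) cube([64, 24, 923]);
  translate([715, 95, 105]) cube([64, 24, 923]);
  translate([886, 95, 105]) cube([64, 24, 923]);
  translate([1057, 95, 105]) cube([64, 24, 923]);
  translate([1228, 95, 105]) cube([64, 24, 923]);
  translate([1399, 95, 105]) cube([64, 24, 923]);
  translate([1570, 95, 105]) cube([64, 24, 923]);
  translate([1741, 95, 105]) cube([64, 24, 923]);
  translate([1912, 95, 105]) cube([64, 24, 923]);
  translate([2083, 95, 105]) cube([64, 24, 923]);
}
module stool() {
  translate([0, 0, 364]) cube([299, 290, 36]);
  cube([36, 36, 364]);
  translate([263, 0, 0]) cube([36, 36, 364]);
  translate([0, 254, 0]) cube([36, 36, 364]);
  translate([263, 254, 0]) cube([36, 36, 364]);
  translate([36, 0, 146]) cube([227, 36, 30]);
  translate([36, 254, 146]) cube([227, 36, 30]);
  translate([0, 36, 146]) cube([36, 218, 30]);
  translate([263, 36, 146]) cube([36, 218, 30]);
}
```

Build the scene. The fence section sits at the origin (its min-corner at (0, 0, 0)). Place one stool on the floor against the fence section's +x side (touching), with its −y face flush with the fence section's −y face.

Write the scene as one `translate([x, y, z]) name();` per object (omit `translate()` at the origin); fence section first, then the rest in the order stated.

fence_section();
translate([2350, 0, 0]) stool();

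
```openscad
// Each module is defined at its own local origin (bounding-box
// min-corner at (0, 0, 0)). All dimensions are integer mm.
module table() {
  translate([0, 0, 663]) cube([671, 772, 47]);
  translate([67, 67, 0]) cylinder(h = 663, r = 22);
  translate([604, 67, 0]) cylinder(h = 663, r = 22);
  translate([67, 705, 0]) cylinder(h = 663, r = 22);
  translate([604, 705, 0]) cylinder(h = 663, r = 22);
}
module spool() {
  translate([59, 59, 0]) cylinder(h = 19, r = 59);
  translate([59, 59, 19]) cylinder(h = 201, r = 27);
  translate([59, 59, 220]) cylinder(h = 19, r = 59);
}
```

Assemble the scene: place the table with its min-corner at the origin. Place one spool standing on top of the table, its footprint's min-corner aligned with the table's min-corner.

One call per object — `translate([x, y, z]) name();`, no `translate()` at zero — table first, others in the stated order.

table();
translate([0, 0, 710]) spool();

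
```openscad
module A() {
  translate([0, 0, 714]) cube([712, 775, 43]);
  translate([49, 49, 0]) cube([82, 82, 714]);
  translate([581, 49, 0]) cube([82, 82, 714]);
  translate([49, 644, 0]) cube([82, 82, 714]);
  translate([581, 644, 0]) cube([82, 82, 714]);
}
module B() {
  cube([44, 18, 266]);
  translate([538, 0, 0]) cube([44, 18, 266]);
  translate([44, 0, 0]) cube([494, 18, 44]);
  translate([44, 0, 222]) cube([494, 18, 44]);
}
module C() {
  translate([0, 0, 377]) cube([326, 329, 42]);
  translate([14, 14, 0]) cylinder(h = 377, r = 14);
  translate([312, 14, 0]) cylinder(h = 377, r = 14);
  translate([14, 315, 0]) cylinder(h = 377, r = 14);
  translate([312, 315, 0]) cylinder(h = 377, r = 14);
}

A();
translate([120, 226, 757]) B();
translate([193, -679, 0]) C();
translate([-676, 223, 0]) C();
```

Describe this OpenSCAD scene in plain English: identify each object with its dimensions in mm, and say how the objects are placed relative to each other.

A is a table: top 712 mm (x) × 775 mm (y), 43 mm thick, upper face at z = 757 mm, on four 82×82 mm square legs, each inset 49 mm from the nearest pair of top edges, running from z = 0 to the bottom of the top.

B is a picture frame with a 494×178 mm rectangular opening (x by z) and a uniform 44 mm border on every side. Frame depth is 18 mm along y. It is built from two vertical stiles running the full outside height and two horizontal rails spanning the gap between the stiles.

C is a simple wooden stool: a rectangular seat 326 mm (x) by 329 mm (y), 42 mm thick, top face at z = 419 mm, on four round legs, each 28 mm in diameter. The legs rest on z = 0, each leg's axis is inset half a diameter from the nearest pair of seat edges (so the leg's bounding box is flush with the corner).

The picture frame is on top of the table. Two stools sit around the table at the −y, −x sides.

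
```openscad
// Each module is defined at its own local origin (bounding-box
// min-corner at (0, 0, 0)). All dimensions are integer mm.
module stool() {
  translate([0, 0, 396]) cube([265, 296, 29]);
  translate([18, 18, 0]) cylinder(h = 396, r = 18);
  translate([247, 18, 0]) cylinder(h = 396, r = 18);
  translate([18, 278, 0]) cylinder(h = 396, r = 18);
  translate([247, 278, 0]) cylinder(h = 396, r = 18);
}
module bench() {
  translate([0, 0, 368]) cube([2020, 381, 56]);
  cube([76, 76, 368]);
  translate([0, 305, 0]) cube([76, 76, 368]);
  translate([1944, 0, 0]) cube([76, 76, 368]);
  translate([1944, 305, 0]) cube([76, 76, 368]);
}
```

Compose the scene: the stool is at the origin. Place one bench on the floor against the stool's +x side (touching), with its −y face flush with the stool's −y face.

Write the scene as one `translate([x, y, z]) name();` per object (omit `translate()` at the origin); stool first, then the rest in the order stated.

stool();
translate([265, 0, 0]) bench();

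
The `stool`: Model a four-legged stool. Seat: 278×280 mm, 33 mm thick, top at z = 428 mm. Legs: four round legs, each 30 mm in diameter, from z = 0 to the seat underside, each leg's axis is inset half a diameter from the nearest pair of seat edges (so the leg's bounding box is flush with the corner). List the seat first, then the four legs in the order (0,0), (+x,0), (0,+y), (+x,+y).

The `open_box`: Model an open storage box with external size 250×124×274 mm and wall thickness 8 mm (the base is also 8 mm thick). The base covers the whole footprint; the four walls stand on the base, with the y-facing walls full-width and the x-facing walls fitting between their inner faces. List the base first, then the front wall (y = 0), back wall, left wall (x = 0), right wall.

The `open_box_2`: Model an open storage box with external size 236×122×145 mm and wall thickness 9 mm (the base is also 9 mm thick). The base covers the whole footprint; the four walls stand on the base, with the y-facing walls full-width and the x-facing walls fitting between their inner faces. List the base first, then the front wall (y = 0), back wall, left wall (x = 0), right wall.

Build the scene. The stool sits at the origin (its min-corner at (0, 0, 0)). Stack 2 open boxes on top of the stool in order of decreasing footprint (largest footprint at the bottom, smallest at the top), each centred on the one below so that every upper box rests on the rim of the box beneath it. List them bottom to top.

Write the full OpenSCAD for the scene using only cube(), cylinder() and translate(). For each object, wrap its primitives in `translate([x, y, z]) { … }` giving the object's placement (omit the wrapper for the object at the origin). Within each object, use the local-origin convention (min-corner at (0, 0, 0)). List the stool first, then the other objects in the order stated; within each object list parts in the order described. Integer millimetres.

translate([0, 0, 395]) cube([278, 280, 33]);
translate([15, 15, 0]) cylinder(h = 395, r = 15);
translate([263, 15, 0]) cylinder(h = 395, r = 15);
translate([15, 265, 0]) cylinder(h = 395, r = 15);
translate([263, 265, 0]) cylinder(h = 395, r = 15);
translate([14, 78, 428]) {
  cube([250, 124, 8]);
  translate([0, 0, 8]) cube([250, 8, 266]);
  translate([0, 116, 8]) cube([250, 8, 266]);
  translate([0, 8, 8]) cube([8, 108, 266]);
  translate([242, 8, 8]) cube([8, 108, 266]);
}
translate([21, 79, 702]) {
  cube([236, 122, 9]);
  translate([0, 0, 9]) cube([236, 9, 136]);
  translate([0, 113, 9]) cube([236, 9, 136]);
  translate([0, 9, 9]) cube([9, 104, 136]);
  translate([227, 9, 9]) cube([9, 104, 136]);
}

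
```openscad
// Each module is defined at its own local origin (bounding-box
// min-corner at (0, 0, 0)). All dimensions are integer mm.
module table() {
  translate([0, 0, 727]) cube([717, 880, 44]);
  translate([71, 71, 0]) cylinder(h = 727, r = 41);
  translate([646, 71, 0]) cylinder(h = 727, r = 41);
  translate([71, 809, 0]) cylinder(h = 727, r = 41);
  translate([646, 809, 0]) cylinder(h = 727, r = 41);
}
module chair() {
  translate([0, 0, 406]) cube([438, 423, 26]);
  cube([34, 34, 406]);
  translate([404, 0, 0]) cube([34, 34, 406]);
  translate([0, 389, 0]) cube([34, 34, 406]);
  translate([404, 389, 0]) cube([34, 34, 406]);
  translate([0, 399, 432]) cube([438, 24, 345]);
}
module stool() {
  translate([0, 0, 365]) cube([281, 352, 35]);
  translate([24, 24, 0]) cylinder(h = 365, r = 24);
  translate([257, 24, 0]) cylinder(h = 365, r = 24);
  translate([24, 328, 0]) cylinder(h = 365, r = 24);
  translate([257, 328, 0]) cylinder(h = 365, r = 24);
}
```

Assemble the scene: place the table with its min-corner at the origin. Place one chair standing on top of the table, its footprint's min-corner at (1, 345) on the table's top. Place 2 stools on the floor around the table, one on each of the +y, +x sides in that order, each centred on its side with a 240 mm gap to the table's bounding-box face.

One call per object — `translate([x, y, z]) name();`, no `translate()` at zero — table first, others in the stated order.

table();
translate([1, 345, 771]) chair();
translate([218, 1120, 0]) stool();
translate([957, 264, 0]) stool();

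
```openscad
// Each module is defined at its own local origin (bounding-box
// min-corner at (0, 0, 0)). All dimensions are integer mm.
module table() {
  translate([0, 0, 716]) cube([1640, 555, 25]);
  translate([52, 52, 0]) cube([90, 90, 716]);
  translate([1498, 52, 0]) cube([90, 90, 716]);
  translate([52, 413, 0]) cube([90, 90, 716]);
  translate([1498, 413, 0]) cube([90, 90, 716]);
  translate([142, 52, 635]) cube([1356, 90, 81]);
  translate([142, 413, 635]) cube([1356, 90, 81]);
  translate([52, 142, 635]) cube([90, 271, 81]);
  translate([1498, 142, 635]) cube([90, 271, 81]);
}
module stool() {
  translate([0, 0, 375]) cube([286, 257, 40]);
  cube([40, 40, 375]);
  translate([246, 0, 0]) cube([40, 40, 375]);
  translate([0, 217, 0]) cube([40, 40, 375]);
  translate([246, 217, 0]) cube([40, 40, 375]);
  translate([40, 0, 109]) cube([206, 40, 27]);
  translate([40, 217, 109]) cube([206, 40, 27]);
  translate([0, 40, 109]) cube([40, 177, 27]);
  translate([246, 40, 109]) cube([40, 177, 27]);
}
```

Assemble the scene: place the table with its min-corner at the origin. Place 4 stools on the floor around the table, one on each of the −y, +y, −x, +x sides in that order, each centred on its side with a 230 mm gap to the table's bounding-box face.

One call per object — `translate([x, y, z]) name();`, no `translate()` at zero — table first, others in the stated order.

table();
translate([677, -487, 0]) stool();
translate([677, 785, 0]) stool();
translate([-516, 149, 0]) stool();
translate([1870, 149, 0]) stool();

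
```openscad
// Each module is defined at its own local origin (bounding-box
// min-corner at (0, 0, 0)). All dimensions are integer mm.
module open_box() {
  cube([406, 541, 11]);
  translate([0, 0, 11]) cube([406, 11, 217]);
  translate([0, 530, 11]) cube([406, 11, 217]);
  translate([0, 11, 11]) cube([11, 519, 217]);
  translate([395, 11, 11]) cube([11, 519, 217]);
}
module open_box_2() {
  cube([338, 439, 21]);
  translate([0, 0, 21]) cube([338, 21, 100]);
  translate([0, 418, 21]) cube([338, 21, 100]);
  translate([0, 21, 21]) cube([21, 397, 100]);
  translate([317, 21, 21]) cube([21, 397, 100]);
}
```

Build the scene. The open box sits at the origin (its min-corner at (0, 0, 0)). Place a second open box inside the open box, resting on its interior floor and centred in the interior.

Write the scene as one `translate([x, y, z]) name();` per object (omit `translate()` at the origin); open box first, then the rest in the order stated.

open_box();
translate([34, 51, 11]) open_box_2();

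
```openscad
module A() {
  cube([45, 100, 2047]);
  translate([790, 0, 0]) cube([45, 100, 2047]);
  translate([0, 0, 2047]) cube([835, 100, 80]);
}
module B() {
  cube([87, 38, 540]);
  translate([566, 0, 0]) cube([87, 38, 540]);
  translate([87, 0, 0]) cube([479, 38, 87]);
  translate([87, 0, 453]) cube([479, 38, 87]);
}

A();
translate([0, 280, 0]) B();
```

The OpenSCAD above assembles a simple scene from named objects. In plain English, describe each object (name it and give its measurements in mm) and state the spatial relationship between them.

A is a door frame. The clear opening is 745 mm wide and 2047 mm high. Two 45 mm wide jambs, 100 mm deep, stand either side of the opening from the floor to the top of the opening. A 80 mm thick head sits across the top of both jambs, spanning the full outside width of the frame.

B is a rectangular picture frame lying in the x–z plane (depth along y). The opening is 479 mm wide (x) by 366 mm tall (z), surrounded by a border 87 mm wide on all four sides. The frame is 38 mm deep and is made of two full-height vertical stiles with two horizontal rails fitted between them.

The picture frame is on the floor beside the door frame on its +y side.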